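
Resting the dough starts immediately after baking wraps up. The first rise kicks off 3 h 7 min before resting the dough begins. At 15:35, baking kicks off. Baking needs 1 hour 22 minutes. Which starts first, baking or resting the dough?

Baking ends at 15:35 + 82 min = 16:57.
So resting the dough starts at 16:57.
Baking starts at 15:35 and resting the dough starts at 16:57, so baking is first.

baking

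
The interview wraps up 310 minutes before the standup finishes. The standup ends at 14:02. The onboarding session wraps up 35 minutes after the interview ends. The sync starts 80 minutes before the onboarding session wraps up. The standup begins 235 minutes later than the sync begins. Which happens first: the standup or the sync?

The interview ends at 14:02 − 310 min = 08:52.
The onboarding session ends at 08:52 + 35 min = 09:27.
The sync starts at 09:27 − 80 min = 08:07.
The standup starts at 08:07 + 235 min = 12:02.
The standup starts at 12:02 and the sync starts at 08:07, so the sync is first.

the sync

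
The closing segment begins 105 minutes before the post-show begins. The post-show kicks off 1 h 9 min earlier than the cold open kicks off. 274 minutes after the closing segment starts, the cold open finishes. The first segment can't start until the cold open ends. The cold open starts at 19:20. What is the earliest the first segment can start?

The post-show starts at 19:20 − 69 min = 18:11.
The closing segment starts at 18:11 − 105 min = 16:26.
The cold open ends at 16:26 + 274 min = 21:00.
The first segment is bounded by the cold open, so the earliest it can start is 21:00.

21:00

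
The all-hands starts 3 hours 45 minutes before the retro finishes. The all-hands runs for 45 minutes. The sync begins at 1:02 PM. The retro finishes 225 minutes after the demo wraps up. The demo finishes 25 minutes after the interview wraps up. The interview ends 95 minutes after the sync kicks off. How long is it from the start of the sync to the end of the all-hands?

2 hours 45 minutes

The interview ends at 1:02 PM + 95 min = 2:37 PM.
The demo ends at 2:37 PM + 25 min = 3:02 PM.
The retro ends at 3:02 PM + 225 min = 6:47 PM.
The all-hands starts at 6:47 PM − 225 min = 3:02 PM.
The all-hands ends at 3:02 PM + 45 min = 3:47 PM.
From 1:02 PM to 3:47 PM is 2 hours 45 minutes.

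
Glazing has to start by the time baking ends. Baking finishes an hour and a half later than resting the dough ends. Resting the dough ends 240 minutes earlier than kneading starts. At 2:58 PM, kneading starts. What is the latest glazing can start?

12:28 PM

Resting the dough ends at 2:58 PM − 240 min = 10:58 AM.
Baking ends at 10:58 AM + 90 min = 12:28 PM.
Glazing is bounded by baking, so the latest it can start is 12:28 PM.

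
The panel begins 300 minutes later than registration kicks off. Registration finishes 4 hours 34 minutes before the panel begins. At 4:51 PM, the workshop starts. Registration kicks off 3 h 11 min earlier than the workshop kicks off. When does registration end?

Registration starts at 4:51 PM − 191 min = 1:40 PM.
The panel starts at 1:40 PM + 300 min = 6:40 PM.
Registration ends at 6:40 PM − 274 min = 2:06 PM.

2:06 PM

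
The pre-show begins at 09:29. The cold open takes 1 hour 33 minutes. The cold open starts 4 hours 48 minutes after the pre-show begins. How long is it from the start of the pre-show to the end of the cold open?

381 minutes

The cold open starts at 09:29 + 288 min = 14:17.
The cold open ends at 14:17 + 93 min = 15:50.
From 09:29 to 15:50 is 381 minutes.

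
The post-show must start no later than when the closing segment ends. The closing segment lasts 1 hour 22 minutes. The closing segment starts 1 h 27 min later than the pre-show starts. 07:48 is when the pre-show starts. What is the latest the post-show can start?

The closing segment starts at 07:48 + 87 min = 09:15.
The closing segment ends at 09:15 + 82 min = 10:37.
The post-show is bounded by the closing segment, so the latest it can start is 10:37.

10:37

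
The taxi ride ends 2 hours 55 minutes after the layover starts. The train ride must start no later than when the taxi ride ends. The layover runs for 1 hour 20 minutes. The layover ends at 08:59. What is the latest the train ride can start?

10:34

The layover starts at 08:59 − 80 min = 07:39.
The taxi ride ends at 07:39 + 175 min = 10:34.
The train ride is bounded by the taxi ride, so the latest it can start is 10:34.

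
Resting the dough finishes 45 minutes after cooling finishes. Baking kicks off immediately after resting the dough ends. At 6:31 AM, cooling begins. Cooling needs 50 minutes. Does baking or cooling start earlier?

cooling

Cooling ends at 6:31 AM + 50 min = 7:21 AM.
Resting the dough ends at 7:21 AM + 45 min = 8:06 AM.
So baking starts at 8:06 AM.
Baking starts at 8:06 AM and cooling starts at 6:31 AM, so cooling is first.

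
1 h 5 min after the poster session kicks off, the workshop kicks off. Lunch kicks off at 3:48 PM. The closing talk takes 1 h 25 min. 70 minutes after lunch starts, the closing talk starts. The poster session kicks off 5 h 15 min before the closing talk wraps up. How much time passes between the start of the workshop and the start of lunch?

95 minutes

The closing talk starts at 3:48 PM + 70 min = 4:58 PM.
The closing talk ends at 4:58 PM + 85 min = 6:23 PM.
The poster session starts at 6:23 PM − 315 min = 1:08 PM.
The workshop starts at 1:08 PM + 65 min = 2:13 PM.
From 2:13 PM to 3:48 PM is 95 minutes.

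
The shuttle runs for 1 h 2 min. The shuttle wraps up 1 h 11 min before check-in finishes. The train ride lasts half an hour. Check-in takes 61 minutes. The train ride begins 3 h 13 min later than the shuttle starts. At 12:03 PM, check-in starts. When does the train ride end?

Check-in ends at 12:03 PM + 61 min = 1:04 PM.
The shuttle ends at 1:04 PM − 71 min = 11:53 AM.
The shuttle starts at 11:53 AM − 62 min = 10:51 AM.
The train ride starts at 10:51 AM + 193 min = 2:04 PM.
The train ride ends at 2:04 PM + 30 min = 2:34 PM.

2:34 PM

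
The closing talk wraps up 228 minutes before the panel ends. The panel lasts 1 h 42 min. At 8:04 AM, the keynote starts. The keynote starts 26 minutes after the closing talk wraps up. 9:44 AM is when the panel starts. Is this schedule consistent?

Yes

The panel ends at 9:44 AM + 102 min = 11:26 AM.
The closing talk ends at 11:26 AM − 228 min = 7:38 AM.
The keynote starts at 7:38 AM + 26 min = 8:04 AM.
That matches the stated 8:04 AM, so the schedule is consistent.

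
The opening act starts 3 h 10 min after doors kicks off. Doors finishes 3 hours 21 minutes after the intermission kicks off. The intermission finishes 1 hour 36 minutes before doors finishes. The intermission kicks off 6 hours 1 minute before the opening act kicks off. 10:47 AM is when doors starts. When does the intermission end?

The opening act starts at 10:47 AM + 190 min = 1:57 PM.
The intermission starts at 1:57 PM − 361 min = 7:56 AM.
Doors ends at 7:56 AM + 201 min = 11:17 AM.
The intermission ends at 11:17 AM − 96 min = 9:41 AM.

9:41 AM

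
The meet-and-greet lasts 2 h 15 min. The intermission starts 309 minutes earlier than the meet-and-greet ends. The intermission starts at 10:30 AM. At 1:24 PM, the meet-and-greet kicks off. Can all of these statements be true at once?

The meet-and-greet ends at 1:24 PM + 135 min = 3:39 PM.
The intermission starts at 3:39 PM − 309 min = 10:30 AM.
That matches the stated 10:30 AM, so the schedule is consistent.

Yes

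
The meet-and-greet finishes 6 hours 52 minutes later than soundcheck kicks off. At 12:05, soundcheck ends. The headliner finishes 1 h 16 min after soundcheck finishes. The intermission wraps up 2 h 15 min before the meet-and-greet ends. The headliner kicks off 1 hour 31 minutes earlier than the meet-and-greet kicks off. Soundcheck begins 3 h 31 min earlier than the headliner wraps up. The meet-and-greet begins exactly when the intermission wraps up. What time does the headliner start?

The headliner ends at 12:05 + 76 min = 13:21.
Soundcheck starts at 13:21 − 211 min = 09:50.
The meet-and-greet ends at 09:50 + 412 min = 16:42.
The intermission ends at 16:42 − 135 min = 14:27.
So the meet-and-greet starts at 14:27.
The headliner starts at 14:27 − 91 min = 12:56.

12:56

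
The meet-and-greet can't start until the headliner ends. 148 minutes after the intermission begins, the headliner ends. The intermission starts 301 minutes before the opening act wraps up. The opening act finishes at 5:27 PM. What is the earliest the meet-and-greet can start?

The intermission starts at 5:27 PM − 301 min = 12:26 PM.
The headliner ends at 12:26 PM + 148 min = 2:54 PM.
The meet-and-greet is bounded by the headliner, so the earliest it can start is 2:54 PM.

2:54 PM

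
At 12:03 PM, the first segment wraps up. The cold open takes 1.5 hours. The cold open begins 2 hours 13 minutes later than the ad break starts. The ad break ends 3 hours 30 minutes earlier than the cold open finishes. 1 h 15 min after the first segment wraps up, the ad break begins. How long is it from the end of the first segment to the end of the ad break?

The ad break starts at 12:03 PM + 75 min = 1:18 PM.
The cold open starts at 1:18 PM + 133 min = 3:31 PM.
The cold open ends at 3:31 PM + 90 min = 5:01 PM.
The ad break ends at 5:01 PM − 210 min = 1:31 PM.
From 12:03 PM to 1:31 PM is 1 hour 28 minutes.

1 hour 28 minutes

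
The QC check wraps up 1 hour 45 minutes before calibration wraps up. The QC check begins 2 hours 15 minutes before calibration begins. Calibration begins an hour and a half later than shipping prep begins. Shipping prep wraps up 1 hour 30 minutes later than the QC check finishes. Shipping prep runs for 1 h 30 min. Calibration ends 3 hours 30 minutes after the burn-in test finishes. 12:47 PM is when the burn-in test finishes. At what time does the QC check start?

1:47 PM

Calibration ends at 12:47 PM + 210 min = 4:17 PM.
The QC check ends at 4:17 PM − 105 min = 2:32 PM.
Shipping prep ends at 2:32 PM + 90 min = 4:02 PM.
Shipping prep starts at 4:02 PM − 90 min = 2:32 PM.
Calibration starts at 2:32 PM + 90 min = 4:02 PM.
The QC check starts at 4:02 PM − 135 min = 1:47 PM.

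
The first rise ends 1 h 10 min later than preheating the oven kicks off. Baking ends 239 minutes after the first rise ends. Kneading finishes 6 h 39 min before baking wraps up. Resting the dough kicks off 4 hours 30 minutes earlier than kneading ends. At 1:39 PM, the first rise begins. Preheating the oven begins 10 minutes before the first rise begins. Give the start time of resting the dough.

Preheating the oven starts at 1:39 PM − 10 min = 1:29 PM.
The first rise ends at 1:29 PM + 70 min = 2:39 PM.
Baking ends at 2:39 PM + 239 min = 6:38 PM.
Kneading ends at 6:38 PM − 399 min = 11:59 AM.
Resting the dough starts at 11:59 AM − 270 min = 7:29 AM.

7:29 AM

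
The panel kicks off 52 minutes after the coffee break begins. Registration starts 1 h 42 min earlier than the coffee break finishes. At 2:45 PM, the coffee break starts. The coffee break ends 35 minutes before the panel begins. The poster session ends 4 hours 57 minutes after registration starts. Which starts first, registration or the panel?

registration

The panel starts at 2:45 PM + 52 min = 3:37 PM.
The coffee break ends at 3:37 PM − 35 min = 3:02 PM.
Registration starts at 3:02 PM − 102 min = 1:20 PM.
Registration starts at 1:20 PM and the panel starts at 3:37 PM, so registration is first.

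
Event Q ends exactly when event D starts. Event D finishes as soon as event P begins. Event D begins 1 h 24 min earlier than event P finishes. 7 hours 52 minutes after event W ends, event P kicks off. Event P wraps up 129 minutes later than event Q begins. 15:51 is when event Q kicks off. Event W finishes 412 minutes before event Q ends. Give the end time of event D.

17:36

Event P ends at 15:51 + 129 min = 18:00.
Event D starts at 18:00 − 84 min = 16:36.
So event Q ends at 16:36.
Event W ends at 16:36 − 412 min = 09:44.
Event P starts at 09:44 + 472 min = 17:36.
So event D ends at 17:36.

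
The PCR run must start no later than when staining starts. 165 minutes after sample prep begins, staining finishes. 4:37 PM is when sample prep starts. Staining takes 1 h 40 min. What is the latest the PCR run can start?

5:42 PM

Staining ends at 4:37 PM + 165 min = 7:22 PM.
Staining starts at 7:22 PM − 100 min = 5:42 PM.
The PCR run is bounded by staining, so the latest it can start is 5:42 PM.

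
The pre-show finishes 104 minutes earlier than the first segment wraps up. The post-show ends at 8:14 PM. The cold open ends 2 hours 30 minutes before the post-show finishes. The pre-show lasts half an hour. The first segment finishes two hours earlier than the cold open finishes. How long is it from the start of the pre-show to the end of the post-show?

6 h 44 min

The cold open ends at 8:14 PM − 150 min = 5:44 PM.
The first segment ends at 5:44 PM − 120 min = 3:44 PM.
The pre-show ends at 3:44 PM − 104 min = 2:00 PM.
The pre-show starts at 2:00 PM − 30 min = 1:30 PM.
From 1:30 PM to 8:14 PM is 6 h 44 min.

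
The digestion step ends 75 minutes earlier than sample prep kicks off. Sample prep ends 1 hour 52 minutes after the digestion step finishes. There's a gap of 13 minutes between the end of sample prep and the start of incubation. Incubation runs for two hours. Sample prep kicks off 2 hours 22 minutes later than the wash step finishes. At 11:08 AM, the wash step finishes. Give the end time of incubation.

Sample prep starts at 11:08 AM + 142 min = 1:30 PM.
The digestion step ends at 1:30 PM − 75 min = 12:15 PM.
Sample prep ends at 12:15 PM + 112 min = 2:07 PM.
Incubation starts at 2:07 PM + 13 min = 2:20 PM.
Incubation ends at 2:20 PM + 120 min = 4:20 PM.

4:20 PM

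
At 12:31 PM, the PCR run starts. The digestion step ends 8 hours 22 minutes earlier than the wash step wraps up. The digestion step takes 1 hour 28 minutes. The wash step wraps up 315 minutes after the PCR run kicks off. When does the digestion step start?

The wash step ends at 12:31 PM + 315 min = 5:46 PM.
The digestion step ends at 5:46 PM − 502 min = 9:24 AM.
The digestion step starts at 9:24 AM − 88 min = 7:56 AM.

7:56 AM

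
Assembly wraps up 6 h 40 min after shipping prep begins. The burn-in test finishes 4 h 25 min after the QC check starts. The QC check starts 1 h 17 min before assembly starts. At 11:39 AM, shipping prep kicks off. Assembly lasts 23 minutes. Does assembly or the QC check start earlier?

the QC check

Assembly ends at 11:39 AM + 400 min = 6:19 PM.
Assembly starts at 6:19 PM − 23 min = 5:56 PM.
The QC check starts at 5:56 PM − 77 min = 4:39 PM.
Assembly starts at 5:56 PM and the QC check starts at 4:39 PM, so the QC check is first.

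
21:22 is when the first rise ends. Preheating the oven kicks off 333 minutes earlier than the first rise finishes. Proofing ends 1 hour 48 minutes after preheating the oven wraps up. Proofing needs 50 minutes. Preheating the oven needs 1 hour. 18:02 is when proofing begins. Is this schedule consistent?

Preheating the oven starts at 21:22 − 333 min = 15:49.
Preheating the oven ends at 15:49 + 60 min = 16:49.
Proofing ends at 16:49 + 108 min = 18:37.
Proofing starts at 18:37 − 50 min = 17:47.
But proofing is also said to start at 18:02 — a 15-minute conflict.

No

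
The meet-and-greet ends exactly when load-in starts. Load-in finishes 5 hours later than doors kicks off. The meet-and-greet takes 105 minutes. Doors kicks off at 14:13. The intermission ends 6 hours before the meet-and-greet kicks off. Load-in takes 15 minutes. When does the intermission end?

11:13

Load-in ends at 14:13 + 300 min = 19:13.
Load-in starts at 19:13 − 15 min = 18:58.
So the meet-and-greet ends at 18:58.
The meet-and-greet starts at 18:58 − 105 min = 17:13.
The intermission ends at 17:13 − 360 min = 11:13.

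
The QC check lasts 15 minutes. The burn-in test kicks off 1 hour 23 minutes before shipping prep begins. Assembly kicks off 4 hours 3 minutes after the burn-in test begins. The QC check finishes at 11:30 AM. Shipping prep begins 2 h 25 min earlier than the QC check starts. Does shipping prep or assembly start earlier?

The QC check starts at 11:30 AM − 15 min = 11:15 AM.
Shipping prep starts at 11:15 AM − 145 min = 8:50 AM.
The burn-in test starts at 8:50 AM − 83 min = 7:27 AM.
Assembly starts at 7:27 AM + 243 min = 11:30 AM.
Shipping prep starts at 8:50 AM and assembly starts at 11:30 AM, so shipping prep is first.

shipping prep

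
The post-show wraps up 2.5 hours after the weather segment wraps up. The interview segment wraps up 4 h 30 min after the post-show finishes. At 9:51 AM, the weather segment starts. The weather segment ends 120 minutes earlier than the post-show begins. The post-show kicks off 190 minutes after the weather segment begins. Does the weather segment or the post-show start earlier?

The post-show starts at 9:51 AM + 190 min = 1:01 PM.
The weather segment starts at 9:51 AM and the post-show starts at 1:01 PM, so the weather segment is first.

the weather segment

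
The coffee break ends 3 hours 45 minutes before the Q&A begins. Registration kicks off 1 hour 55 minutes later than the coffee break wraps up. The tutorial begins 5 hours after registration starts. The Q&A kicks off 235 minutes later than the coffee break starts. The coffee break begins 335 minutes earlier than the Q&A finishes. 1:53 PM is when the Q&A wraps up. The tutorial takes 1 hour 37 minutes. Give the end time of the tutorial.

5:00 PM

The coffee break starts at 1:53 PM − 335 min = 8:18 AM.
The Q&A starts at 8:18 AM + 235 min = 12:13 PM.
The coffee break ends at 12:13 PM − 225 min = 8:28 AM.
Registration starts at 8:28 AM + 115 min = 10:23 AM.
The tutorial starts at 10:23 AM + 300 min = 3:23 PM.
The tutorial ends at 3:23 PM + 97 min = 5:00 PM.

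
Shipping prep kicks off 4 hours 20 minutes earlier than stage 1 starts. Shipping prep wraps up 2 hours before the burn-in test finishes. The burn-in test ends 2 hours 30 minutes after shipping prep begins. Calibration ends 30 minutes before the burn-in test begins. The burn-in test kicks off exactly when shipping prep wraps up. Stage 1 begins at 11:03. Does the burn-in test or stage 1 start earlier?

the burn-in test

Shipping prep starts at 11:03 − 260 min = 06:43.
The burn-in test ends at 06:43 + 150 min = 09:13.
Shipping prep ends at 09:13 − 120 min = 07:13.
So the burn-in test starts at 07:13.
The burn-in test starts at 07:13 and stage 1 starts at 11:03, so the burn-in test is first.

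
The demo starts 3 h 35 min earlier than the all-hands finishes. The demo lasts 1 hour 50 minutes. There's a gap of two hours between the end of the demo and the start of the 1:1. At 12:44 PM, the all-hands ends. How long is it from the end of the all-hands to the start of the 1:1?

15 minutes

The demo starts at 12:44 PM − 215 min = 9:09 AM.
The demo ends at 9:09 AM + 110 min = 10:59 AM.
The 1:1 starts at 10:59 AM + 120 min = 12:59 PM.
From 12:44 PM to 12:59 PM is 15 minutes.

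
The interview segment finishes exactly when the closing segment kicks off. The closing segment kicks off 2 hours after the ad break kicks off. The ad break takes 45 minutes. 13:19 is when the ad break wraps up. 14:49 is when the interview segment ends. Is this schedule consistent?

The ad break starts at 13:19 − 45 min = 12:34.
The closing segment starts at 12:34 + 120 min = 14:34.
So the interview segment ends at 14:34.
But the interview segment is also said to end at 14:49 — a 15-minute conflict.

No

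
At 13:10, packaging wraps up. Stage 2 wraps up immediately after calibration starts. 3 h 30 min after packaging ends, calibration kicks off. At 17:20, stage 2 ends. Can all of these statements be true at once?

Calibration starts at 13:10 + 210 min = 16:40.
So stage 2 ends at 16:40.
But stage 2 is also said to end at 17:20 — a 40-minute conflict.

No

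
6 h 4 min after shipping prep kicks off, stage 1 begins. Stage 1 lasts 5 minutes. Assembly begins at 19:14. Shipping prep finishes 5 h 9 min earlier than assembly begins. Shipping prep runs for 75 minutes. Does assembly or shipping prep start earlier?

shipping prep

Shipping prep ends at 19:14 − 309 min = 14:05.
Shipping prep starts at 14:05 − 75 min = 12:50.
Assembly starts at 19:14 and shipping prep starts at 12:50, so shipping prep is first.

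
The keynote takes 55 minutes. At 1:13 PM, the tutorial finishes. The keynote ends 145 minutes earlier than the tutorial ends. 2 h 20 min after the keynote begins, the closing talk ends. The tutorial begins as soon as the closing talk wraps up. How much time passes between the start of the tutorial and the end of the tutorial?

The keynote ends at 1:13 PM − 145 min = 10:48 AM.
The keynote starts at 10:48 AM − 55 min = 9:53 AM.
The closing talk ends at 9:53 AM + 140 min = 12:13 PM.
So the tutorial starts at 12:13 PM.
From 12:13 PM to 1:13 PM is an hour.

an hour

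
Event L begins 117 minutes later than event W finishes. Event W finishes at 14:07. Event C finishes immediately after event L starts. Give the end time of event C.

16:04

Event L starts at 14:07 + 117 min = 16:04.
So event C ends at 16:04.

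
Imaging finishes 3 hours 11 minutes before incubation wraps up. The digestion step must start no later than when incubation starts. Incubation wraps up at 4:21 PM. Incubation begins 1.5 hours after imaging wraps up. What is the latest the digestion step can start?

Imaging ends at 4:21 PM − 191 min = 1:10 PM.
Incubation starts at 1:10 PM + 90 min = 2:40 PM.
The digestion step is bounded by incubation, so the latest it can start is 2:40 PM.

2:40 PM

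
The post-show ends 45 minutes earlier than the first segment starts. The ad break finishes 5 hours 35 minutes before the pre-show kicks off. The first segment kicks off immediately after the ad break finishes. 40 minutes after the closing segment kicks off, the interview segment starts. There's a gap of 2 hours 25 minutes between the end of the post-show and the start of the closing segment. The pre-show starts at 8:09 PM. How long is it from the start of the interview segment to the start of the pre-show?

3 hours 15 minutes

The ad break ends at 8:09 PM − 335 min = 2:34 PM.
So the first segment starts at 2:34 PM.
The post-show ends at 2:34 PM − 45 min = 1:49 PM.
The closing segment starts at 1:49 PM + 145 min = 4:14 PM.
The interview segment starts at 4:14 PM + 40 min = 4:54 PM.
From 4:54 PM to 8:09 PM is 3 hours 15 minutes.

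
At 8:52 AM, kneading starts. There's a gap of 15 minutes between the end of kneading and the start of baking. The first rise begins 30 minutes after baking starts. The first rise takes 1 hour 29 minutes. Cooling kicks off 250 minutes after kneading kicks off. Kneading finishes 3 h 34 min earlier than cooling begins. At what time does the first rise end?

Cooling starts at 8:52 AM + 250 min = 1:02 PM.
Kneading ends at 1:02 PM − 214 min = 9:28 AM.
Baking starts at 9:28 AM + 15 min = 9:43 AM.
The first rise starts at 9:43 AM + 30 min = 10:13 AM.
The first rise ends at 10:13 AM + 89 min = 11:42 AM.

11:42 AM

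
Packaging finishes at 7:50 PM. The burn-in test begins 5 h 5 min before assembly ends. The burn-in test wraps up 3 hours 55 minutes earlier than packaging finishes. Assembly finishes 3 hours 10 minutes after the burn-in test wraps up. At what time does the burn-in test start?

2:00 PM

The burn-in test ends at 7:50 PM − 235 min = 3:55 PM.
Assembly ends at 3:55 PM + 190 min = 7:05 PM.
The burn-in test starts at 7:05 PM − 305 min = 2:00 PM.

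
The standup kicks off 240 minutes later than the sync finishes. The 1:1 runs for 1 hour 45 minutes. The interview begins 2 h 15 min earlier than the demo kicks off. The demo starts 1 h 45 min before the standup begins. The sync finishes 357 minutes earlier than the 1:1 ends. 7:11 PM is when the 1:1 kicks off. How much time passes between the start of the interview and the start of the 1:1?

4 hours 12 minutes

The 1:1 ends at 7:11 PM + 105 min = 8:56 PM.
The sync ends at 8:56 PM − 357 min = 2:59 PM.
The standup starts at 2:59 PM + 240 min = 6:59 PM.
The demo starts at 6:59 PM − 105 min = 5:14 PM.
The interview starts at 5:14 PM − 135 min = 2:59 PM.
From 2:59 PM to 7:11 PM is 4 hours 12 minutes.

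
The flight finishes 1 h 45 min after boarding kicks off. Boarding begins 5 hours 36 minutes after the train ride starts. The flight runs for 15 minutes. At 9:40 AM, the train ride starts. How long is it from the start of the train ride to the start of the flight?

Boarding starts at 9:40 AM + 336 min = 3:16 PM.
The flight ends at 3:16 PM + 105 min = 5:01 PM.
The flight starts at 5:01 PM − 15 min = 4:46 PM.
From 9:40 AM to 4:46 PM is 7 h 6 min.

7 h 6 min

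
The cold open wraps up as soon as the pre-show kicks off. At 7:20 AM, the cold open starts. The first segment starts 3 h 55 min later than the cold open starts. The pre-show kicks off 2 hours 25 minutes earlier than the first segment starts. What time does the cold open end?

8:50 AM

The first segment starts at 7:20 AM + 235 min = 11:15 AM.
The pre-show starts at 11:15 AM − 145 min = 8:50 AM.
So the cold open ends at 8:50 AM.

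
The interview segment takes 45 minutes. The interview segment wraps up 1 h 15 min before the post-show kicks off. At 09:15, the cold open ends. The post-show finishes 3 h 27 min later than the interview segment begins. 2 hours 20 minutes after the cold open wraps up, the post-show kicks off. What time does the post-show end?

The post-show starts at 09:15 + 140 min = 11:35.
The interview segment ends at 11:35 − 75 min = 10:20.
The interview segment starts at 10:20 − 45 min = 09:35.
The post-show ends at 09:35 + 207 min = 13:02.

13:02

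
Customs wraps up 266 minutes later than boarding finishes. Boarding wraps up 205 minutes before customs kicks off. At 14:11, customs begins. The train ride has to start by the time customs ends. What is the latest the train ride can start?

15:12

Boarding ends at 14:11 − 205 min = 10:46.
Customs ends at 10:46 + 266 min = 15:12.
The train ride is bounded by customs, so the latest it can start is 15:12.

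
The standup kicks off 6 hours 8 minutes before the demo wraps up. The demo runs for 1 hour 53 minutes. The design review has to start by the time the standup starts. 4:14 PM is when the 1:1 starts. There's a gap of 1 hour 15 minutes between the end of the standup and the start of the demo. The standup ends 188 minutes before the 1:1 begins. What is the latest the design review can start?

10:06 AM

The standup ends at 4:14 PM − 188 min = 1:06 PM.
The demo starts at 1:06 PM + 75 min = 2:21 PM.
The demo ends at 2:21 PM + 113 min = 4:14 PM.
The standup starts at 4:14 PM − 368 min = 10:06 AM.
The design review is bounded by the standup, so the latest it can start is 10:06 AM.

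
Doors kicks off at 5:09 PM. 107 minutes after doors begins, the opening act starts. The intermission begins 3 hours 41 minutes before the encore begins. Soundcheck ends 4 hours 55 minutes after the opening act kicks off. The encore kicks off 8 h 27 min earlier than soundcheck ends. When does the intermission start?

11:43 AM

The opening act starts at 5:09 PM + 107 min = 6:56 PM.
Soundcheck ends at 6:56 PM + 295 min = 11:51 PM.
The encore starts at 11:51 PM − 507 min = 3:24 PM.
The intermission starts at 3:24 PM − 221 min = 11:43 AM.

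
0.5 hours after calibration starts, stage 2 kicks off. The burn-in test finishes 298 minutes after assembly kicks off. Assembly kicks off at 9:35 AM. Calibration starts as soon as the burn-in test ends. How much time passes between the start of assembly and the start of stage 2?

328 minutes

The burn-in test ends at 9:35 AM + 298 min = 2:33 PM.
So calibration starts at 2:33 PM.
Stage 2 starts at 2:33 PM + 30 min = 3:03 PM.
From 9:35 AM to 3:03 PM is 328 minutes.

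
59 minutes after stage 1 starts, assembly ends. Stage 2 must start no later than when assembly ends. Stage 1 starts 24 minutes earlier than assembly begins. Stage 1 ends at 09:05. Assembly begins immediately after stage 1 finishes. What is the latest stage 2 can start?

09:40

Assembly starts at 09:05.
Stage 1 starts at 09:05 − 24 min = 08:41.
Assembly ends at 08:41 + 59 min = 09:40.
Stage 2 is bounded by assembly, so the latest it can start is 09:40.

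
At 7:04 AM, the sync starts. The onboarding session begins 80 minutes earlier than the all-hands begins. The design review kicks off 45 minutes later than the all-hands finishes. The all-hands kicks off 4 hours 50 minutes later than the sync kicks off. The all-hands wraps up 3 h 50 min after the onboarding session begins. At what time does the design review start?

The all-hands starts at 7:04 AM + 290 min = 11:54 AM.
The onboarding session starts at 11:54 AM − 80 min = 10:34 AM.
The all-hands ends at 10:34 AM + 230 min = 2:24 PM.
The design review starts at 2:24 PM + 45 min = 3:09 PM.

3:09 PM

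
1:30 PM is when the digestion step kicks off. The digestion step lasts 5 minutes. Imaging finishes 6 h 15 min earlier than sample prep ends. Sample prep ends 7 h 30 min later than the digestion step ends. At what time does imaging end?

2:50 PM

The digestion step ends at 1:30 PM + 5 min = 1:35 PM.
Sample prep ends at 1:35 PM + 450 min = 9:05 PM.
Imaging ends at 9:05 PM − 375 min = 2:50 PM.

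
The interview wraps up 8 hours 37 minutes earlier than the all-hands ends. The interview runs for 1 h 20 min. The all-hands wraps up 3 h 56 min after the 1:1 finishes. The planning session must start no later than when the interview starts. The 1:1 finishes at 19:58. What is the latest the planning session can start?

13:57

The all-hands ends at 19:58 + 236 min = 23:54.
The interview ends at 23:54 − 517 min = 15:17.
The interview starts at 15:17 − 80 min = 13:57.
The planning session is bounded by the interview, so the latest it can start is 13:57.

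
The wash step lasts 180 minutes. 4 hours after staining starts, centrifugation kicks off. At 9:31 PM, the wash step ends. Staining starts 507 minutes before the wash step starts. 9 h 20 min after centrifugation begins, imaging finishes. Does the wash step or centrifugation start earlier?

centrifugation

The wash step starts at 9:31 PM − 180 min = 6:31 PM.
Staining starts at 6:31 PM − 507 min = 10:04 AM.
Centrifugation starts at 10:04 AM + 240 min = 2:04 PM.
The wash step starts at 6:31 PM and centrifugation starts at 2:04 PM, so centrifugation is first.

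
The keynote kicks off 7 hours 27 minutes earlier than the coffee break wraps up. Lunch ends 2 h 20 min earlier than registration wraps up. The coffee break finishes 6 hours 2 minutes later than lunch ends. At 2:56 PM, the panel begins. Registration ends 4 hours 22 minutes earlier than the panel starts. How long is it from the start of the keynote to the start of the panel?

Registration ends at 2:56 PM − 262 min = 10:34 AM.
Lunch ends at 10:34 AM − 140 min = 8:14 AM.
The coffee break ends at 8:14 AM + 362 min = 2:16 PM.
The keynote starts at 2:16 PM − 447 min = 6:49 AM.
From 6:49 AM to 2:56 PM is 8 hours 7 minutes.

8 hours 7 minutes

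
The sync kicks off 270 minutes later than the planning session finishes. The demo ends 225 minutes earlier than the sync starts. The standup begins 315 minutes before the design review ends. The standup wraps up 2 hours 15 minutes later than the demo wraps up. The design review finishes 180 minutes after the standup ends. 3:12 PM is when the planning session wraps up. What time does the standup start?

3:57 PM

The sync starts at 3:12 PM + 270 min = 7:42 PM.
The demo ends at 7:42 PM − 225 min = 3:57 PM.
The standup ends at 3:57 PM + 135 min = 6:12 PM.
The design review ends at 6:12 PM + 180 min = 9:12 PM.
The standup starts at 9:12 PM − 315 min = 3:57 PM.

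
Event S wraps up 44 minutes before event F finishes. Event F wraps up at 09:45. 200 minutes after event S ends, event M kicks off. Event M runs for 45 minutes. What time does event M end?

Event S ends at 09:45 − 44 min = 09:01.
Event M starts at 09:01 + 200 min = 12:21.
Event M ends at 12:21 + 45 min = 13:06.

13:06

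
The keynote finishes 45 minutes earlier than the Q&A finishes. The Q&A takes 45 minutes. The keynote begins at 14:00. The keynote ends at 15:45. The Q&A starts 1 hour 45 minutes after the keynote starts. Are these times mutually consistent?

The Q&A starts at 14:00 + 105 min = 15:45.
The Q&A ends at 15:45 + 45 min = 16:30.
The keynote ends at 16:30 − 45 min = 15:45.
That matches the stated 15:45, so the schedule is consistent.

Yes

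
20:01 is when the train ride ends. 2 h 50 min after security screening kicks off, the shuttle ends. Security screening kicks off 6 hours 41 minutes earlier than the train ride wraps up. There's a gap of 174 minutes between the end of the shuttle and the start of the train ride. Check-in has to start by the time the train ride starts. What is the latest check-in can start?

Security screening starts at 20:01 − 401 min = 13:20.
The shuttle ends at 13:20 + 170 min = 16:10.
The train ride starts at 16:10 + 174 min = 19:04.
Check-in is bounded by the train ride, so the latest it can start is 19:04.

19:04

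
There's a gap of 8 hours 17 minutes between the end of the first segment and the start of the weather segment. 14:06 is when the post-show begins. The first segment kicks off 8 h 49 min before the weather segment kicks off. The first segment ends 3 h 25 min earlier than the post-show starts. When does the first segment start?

The first segment ends at 14:06 − 205 min = 10:41.
The weather segment starts at 10:41 + 497 min = 18:58.
The first segment starts at 18:58 − 529 min = 10:09.

10:09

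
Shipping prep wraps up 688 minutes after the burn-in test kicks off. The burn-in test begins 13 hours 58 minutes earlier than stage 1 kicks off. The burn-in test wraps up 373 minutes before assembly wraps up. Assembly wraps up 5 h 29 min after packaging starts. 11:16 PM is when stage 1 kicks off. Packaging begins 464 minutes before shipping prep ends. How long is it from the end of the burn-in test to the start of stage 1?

10 h 58 min

The burn-in test starts at 11:16 PM − 838 min = 9:18 AM.
Shipping prep ends at 9:18 AM + 688 min = 8:46 PM.
Packaging starts at 8:46 PM − 464 min = 1:02 PM.
Assembly ends at 1:02 PM + 329 min = 6:31 PM.
The burn-in test ends at 6:31 PM − 373 min = 12:18 PM.
From 12:18 PM to 11:16 PM is 10 h 58 min.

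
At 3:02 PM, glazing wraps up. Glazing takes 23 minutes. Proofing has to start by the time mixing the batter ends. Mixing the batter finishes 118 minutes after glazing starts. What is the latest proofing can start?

4:37 PM

Glazing starts at 3:02 PM − 23 min = 2:39 PM.
Mixing the batter ends at 2:39 PM + 118 min = 4:37 PM.
Proofing is bounded by mixing the batter, so the latest it can start is 4:37 PM.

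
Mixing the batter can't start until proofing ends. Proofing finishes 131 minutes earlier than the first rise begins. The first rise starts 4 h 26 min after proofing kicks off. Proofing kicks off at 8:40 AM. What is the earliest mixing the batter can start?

10:55 AM

The first rise starts at 8:40 AM + 266 min = 1:06 PM.
Proofing ends at 1:06 PM − 131 min = 10:55 AM.
Mixing the batter is bounded by proofing, so the earliest it can start is 10:55 AM.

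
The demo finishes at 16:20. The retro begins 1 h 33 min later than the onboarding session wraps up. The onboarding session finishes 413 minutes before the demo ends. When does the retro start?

11:00

The onboarding session ends at 16:20 − 413 min = 09:27.
The retro starts at 09:27 + 93 min = 11:00.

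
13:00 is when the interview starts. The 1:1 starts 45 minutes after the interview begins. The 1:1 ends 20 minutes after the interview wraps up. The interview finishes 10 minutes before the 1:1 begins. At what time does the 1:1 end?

13:55

The 1:1 starts at 13:00 + 45 min = 13:45.
The interview ends at 13:45 − 10 min = 13:35.
The 1:1 ends at 13:35 + 20 min = 13:55.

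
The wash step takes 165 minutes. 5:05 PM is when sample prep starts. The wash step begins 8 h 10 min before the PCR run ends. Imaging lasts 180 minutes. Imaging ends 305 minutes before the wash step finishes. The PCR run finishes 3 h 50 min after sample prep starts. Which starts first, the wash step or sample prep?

the wash step

The PCR run ends at 5:05 PM + 230 min = 8:55 PM.
The wash step starts at 8:55 PM − 490 min = 12:45 PM.
The wash step starts at 12:45 PM and sample prep starts at 5:05 PM, so the wash step is first.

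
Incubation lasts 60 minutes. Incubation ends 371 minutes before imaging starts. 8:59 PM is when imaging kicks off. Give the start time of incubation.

Incubation ends at 8:59 PM − 371 min = 2:48 PM.
Incubation starts at 2:48 PM − 60 min = 1:48 PM.

1:48 PM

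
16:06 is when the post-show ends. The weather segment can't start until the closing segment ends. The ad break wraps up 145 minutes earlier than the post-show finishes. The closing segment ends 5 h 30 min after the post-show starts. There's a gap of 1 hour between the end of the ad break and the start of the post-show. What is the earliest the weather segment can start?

The ad break ends at 16:06 − 145 min = 13:41.
The post-show starts at 13:41 + 60 min = 14:41.
The closing segment ends at 14:41 + 330 min = 20:11.
The weather segment is bounded by the closing segment, so the earliest it can start is 20:11.

20:11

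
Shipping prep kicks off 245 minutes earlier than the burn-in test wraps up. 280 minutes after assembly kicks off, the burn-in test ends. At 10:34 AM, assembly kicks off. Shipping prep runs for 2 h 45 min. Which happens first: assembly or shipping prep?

The burn-in test ends at 10:34 AM + 280 min = 3:14 PM.
Shipping prep starts at 3:14 PM − 245 min = 11:09 AM.
Assembly starts at 10:34 AM and shipping prep starts at 11:09 AM, so assembly is first.

assembly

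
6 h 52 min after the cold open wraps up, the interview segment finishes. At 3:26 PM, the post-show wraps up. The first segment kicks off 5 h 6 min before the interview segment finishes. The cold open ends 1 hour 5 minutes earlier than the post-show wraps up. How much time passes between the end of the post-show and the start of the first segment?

41 minutes

The cold open ends at 3:26 PM − 65 min = 2:21 PM.
The interview segment ends at 2:21 PM + 412 min = 9:13 PM.
The first segment starts at 9:13 PM − 306 min = 4:07 PM.
From 3:26 PM to 4:07 PM is 41 minutes.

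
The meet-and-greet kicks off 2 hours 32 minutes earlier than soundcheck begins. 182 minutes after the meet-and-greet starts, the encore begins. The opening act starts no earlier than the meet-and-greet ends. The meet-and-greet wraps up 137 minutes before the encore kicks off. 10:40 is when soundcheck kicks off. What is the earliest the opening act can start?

08:53

The meet-and-greet starts at 10:40 − 152 min = 08:08.
The encore starts at 08:08 + 182 min = 11:10.
The meet-and-greet ends at 11:10 − 137 min = 08:53.
The opening act is bounded by the meet-and-greet, so the earliest it can start is 08:53.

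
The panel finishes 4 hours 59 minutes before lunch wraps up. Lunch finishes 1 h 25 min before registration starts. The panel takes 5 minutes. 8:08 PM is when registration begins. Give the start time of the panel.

Lunch ends at 8:08 PM − 85 min = 6:43 PM.
The panel ends at 6:43 PM − 299 min = 1:44 PM.
The panel starts at 1:44 PM − 5 min = 1:39 PM.

1:39 PM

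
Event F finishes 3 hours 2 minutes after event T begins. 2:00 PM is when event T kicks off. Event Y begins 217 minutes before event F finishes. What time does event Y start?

1:25 PM

Event F ends at 2:00 PM + 182 min = 5:02 PM.
Event Y starts at 5:02 PM − 217 min = 1:25 PM.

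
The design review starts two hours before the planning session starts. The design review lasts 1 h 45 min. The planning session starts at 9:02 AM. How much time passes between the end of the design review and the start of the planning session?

The design review starts at 9:02 AM − 120 min = 7:02 AM.
The design review ends at 7:02 AM + 105 min = 8:47 AM.
From 8:47 AM to 9:02 AM is 15 minutes.

15 minutes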